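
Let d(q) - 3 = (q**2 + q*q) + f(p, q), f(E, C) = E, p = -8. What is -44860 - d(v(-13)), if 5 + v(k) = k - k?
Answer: -44905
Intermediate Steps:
v(k) = -5 (v(k) = -5 + (k - k) = -5 + 0 = -5)
d(q) = -5 + 2*q**2 (d(q) = 3 + ((q**2 + q*q) - 8) = 3 + ((q**2 + q**2) - 8) = 3 + (2*q**2 - 8) = 3 + (-8 + 2*q**2) = -5 + 2*q**2)
-44860 - d(v(-13)) = -44860 - (-5 + 2*(-5)**2) = -44860 - (-5 + 2*25) = -44860 - (-5 + 50) = -44860 - 1*45 = -44860 - 45 = -44905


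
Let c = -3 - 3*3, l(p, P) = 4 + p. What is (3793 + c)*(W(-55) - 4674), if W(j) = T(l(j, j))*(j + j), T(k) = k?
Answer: 3539016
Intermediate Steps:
W(j) = 2*j*(4 + j) (W(j) = (4 + j)*(j + j) = (4 + j)*(2*j) = 2*j*(4 + j))
c = -12 (c = -3 - 9 = -12)
(3793 + c)*(W(-55) - 4674) = (3793 - 12)*(2*(-55)*(4 - 55) - 4674) = 3781*(2*(-55)*(-51) - 4674) = 3781*(5610 - 4674) = 3781*936 = 3539016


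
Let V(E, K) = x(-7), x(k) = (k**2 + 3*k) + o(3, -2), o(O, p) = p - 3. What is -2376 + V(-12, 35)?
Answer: -2353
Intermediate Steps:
o(O, p) = -3 + p
x(k) = -5 + k**2 + 3*k (x(k) = (k**2 + 3*k) + (-3 - 2) = (k**2 + 3*k) - 5 = -5 + k**2 + 3*k)
V(E, K) = 23 (V(E, K) = -5 + (-7)**2 + 3*(-7) = -5 + 49 - 21 = 23)
-2376 + V(-12, 35) = -2376 + 23 = -2353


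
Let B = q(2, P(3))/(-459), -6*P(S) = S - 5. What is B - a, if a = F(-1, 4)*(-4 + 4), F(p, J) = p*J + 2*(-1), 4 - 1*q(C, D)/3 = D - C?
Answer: -1/27 ≈ -0.037037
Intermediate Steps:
P(S) = 5/6 - S/6 (P(S) = -(S - 5)/6 = -(-5 + S)/6 = 5/6 - S/6)
q(C, D) = 12 - 3*D + 3*C (q(C, D) = 12 - 3*(D - C) = 12 + (-3*D + 3*C) = 12 - 3*D + 3*C)
B = -1/27 (B = (12 - 3*(5/6 - 1/6*3) + 3*2)/(-459) = (12 - 3*(5/6 - 1/2) + 6)*(-1/459) = (12 - 3*1/3 + 6)*(-1/459) = (12 - 1 + 6)*(-1/459) = 17*(-1/459) = -1/27 ≈ -0.037037)
F(p, J) = -2 + J*p (F(p, J) = J*p - 2 = -2 + J*p)
a = 0 (a = (-2 + 4*(-1))*(-4 + 4) = (-2 - 4)*0 = -6*0 = 0)
B - a = -1/27 - 1*0 = -1/27 + 0 = -1/27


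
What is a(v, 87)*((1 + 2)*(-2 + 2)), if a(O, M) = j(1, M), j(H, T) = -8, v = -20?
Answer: 0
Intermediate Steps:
a(O, M) = -8
a(v, 87)*((1 + 2)*(-2 + 2)) = -8*(1 + 2)*(-2 + 2) = -24*0 = -8*0 = 0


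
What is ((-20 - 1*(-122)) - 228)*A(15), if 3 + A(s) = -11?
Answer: 1764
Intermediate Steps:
A(s) = -14 (A(s) = -3 - 11 = -14)
((-20 - 1*(-122)) - 228)*A(15) = ((-20 - 1*(-122)) - 228)*(-14) = ((-20 + 122) - 228)*(-14) = (102 - 228)*(-14) = -126*(-14) = 1764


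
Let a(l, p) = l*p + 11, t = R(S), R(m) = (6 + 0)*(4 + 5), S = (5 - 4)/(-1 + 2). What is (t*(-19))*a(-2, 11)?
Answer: 11286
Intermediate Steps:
S = 1 (S = 1/1 = 1*1 = 1)
R(m) = 54 (R(m) = 6*9 = 54)
t = 54
a(l, p) = 11 + l*p
(t*(-19))*a(-2, 11) = (54*(-19))*(11 - 2*11) = -1026*(11 - 22) = -1026*(-11) = 11286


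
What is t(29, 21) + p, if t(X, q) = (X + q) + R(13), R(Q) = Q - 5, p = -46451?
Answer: -46393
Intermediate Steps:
R(Q) = -5 + Q
t(X, q) = 8 + X + q (t(X, q) = (X + q) + (-5 + 13) = (X + q) + 8 = 8 + X + q)
t(29, 21) + p = (8 + 29 + 21) - 46451 = 58 - 46451 = -46393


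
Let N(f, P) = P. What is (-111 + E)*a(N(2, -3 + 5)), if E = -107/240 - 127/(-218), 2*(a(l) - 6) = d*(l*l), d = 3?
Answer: -2900183/2180 ≈ -1330.4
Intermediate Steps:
a(l) = 6 + 3*l²/2 (a(l) = 6 + (3*(l*l))/2 = 6 + (3*l²)/2 = 6 + 3*l²/2)
E = 3577/26160 (E = -107*1/240 - 127*(-1/218) = -107/240 + 127/218 = 3577/26160 ≈ 0.13674)
(-111 + E)*a(N(2, -3 + 5)) = (-111 + 3577/26160)*(6 + 3*(-3 + 5)²/2) = -2900183*(6 + (3/2)*2²)/26160 = -2900183*(6 + (3/2)*4)/26160 = -2900183*(6 + 6)/26160 = -2900183/26160*12 = -2900183/2180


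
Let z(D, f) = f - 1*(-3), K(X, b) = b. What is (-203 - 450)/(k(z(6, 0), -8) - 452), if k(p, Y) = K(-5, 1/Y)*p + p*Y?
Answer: 5224/3811 ≈ 1.3708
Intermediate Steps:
z(D, f) = 3 + f (z(D, f) = f + 3 = 3 + f)
k(p, Y) = Y*p + p/Y (k(p, Y) = p/Y + p*Y = p/Y + Y*p = Y*p + p/Y)
(-203 - 450)/(k(z(6, 0), -8) - 452) = (-203 - 450)/((-8*(3 + 0) + (3 + 0)/(-8)) - 452) = -653/((-8*3 + 3*(-⅛)) - 452) = -653/((-24 - 3/8) - 452) = -653/(-195/8 - 452) = -653/(-3811/8) = -653*(-8/3811) = 5224/3811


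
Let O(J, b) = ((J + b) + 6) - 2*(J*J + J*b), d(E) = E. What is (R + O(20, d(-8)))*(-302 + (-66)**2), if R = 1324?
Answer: 3494548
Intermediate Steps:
O(J, b) = 6 + J + b - 2*J**2 - 2*J*b (O(J, b) = (6 + J + b) - 2*(J**2 + J*b) = (6 + J + b) + (-2*J**2 - 2*J*b) = 6 + J + b - 2*J**2 - 2*J*b)
(R + O(20, d(-8)))*(-302 + (-66)**2) = (1324 + (6 + 20 - 8 - 2*20**2 - 2*20*(-8)))*(-302 + (-66)**2) = (1324 + (6 + 20 - 8 - 2*400 + 320))*(-302 + 4356) = (1324 + (6 + 20 - 8 - 800 + 320))*4054 = (1324 - 462)*4054 = 862*4054 = 3494548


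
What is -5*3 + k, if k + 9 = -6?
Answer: -30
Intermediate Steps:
k = -15 (k = -9 - 6 = -15)
-5*3 + k = -5*3 - 15 = -15 - 15 = -30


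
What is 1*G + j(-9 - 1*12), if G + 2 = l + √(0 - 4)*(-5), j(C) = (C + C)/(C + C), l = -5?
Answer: -6 - 10*I ≈ -6.0 - 10.0*I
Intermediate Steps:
j(C) = 1 (j(C) = (2*C)/((2*C)) = (2*C)*(1/(2*C)) = 1)
G = -7 - 10*I (G = -2 + (-5 + √(0 - 4)*(-5)) = -2 + (-5 + √(-4)*(-5)) = -2 + (-5 + (2*I)*(-5)) = -2 + (-5 - 10*I) = -7 - 10*I ≈ -7.0 - 10.0*I)
1*G + j(-9 - 1*12) = 1*(-7 - 10*I) + 1 = (-7 - 10*I) + 1 = -6 - 10*I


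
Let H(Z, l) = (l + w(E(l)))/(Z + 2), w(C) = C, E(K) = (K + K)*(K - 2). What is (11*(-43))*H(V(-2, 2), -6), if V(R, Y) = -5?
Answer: 14190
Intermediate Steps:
E(K) = 2*K*(-2 + K) (E(K) = (2*K)*(-2 + K) = 2*K*(-2 + K))
H(Z, l) = (l + 2*l*(-2 + l))/(2 + Z) (H(Z, l) = (l + 2*l*(-2 + l))/(Z + 2) = (l + 2*l*(-2 + l))/(2 + Z))
(11*(-43))*H(V(-2, 2), -6) = (11*(-43))*(-6*(-3 + 2*(-6))/(2 - 5)) = -(-2838)*(-3 - 12)/(-3) = -(-2838)*(-1)*(-15)/3 = -473*(-30) = 14190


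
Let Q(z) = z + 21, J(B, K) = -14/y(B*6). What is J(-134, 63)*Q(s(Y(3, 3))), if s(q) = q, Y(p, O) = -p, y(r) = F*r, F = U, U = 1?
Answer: 21/67 ≈ 0.31343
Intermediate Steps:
F = 1
y(r) = r (y(r) = 1*r = r)
J(B, K) = -7/(3*B) (J(B, K) = -14*1/(6*B) = -7/(3*B))
Q(z) = 21 + z
J(-134, 63)*Q(s(Y(3, 3))) = (-7/3/(-134))*(21 - 1*3) = (-7/3*(-1/134))*(21 - 3) = (7/402)*18 = 21/67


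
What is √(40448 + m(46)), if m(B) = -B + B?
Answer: 16*√158 ≈ 201.12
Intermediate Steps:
m(B) = 0
√(40448 + m(46)) = √(40448 + 0) = √40448 = 16*√158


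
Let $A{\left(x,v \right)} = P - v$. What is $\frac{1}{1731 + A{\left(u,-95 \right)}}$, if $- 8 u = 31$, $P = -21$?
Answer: $\frac{1}{1805} \approx 0.00055402$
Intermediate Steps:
$u = - \frac{31}{8}$ ($u = \left(- \frac{1}{8}\right) 31 = - \frac{31}{8} \approx -3.875$)
$A{\left(x,v \right)} = -21 - v$
$\frac{1}{1731 + A{\left(u,-95 \right)}} = \frac{1}{1731 - -74} = \frac{1}{1731 + \left(-21 + 95\right)} = \frac{1}{1731 + 74} = \frac{1}{1805}$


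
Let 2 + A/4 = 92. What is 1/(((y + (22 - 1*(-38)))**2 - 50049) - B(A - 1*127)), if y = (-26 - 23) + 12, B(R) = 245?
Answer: -1/49765 ≈ -2.0094e-5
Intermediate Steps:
A = 360 (A = -8 + 4*92 = -8 + 368 = 360)
y = -37 (y = -49 + 12 = -37)
1/(((y + (22 - 1*(-38)))**2 - 50049) - B(A - 1*127)) = 1/(((-37 + (22 - 1*(-38)))**2 - 50049) - 1*245) = 1/(((-37 + (22 + 38))**2 - 50049) - 245) = 1/(((-37 + 60)**2 - 50049) - 245) = 1/((23**2 - 50049) - 245) = 1/((529 - 50049) - 245) = 1/(-49520 - 245) = 1/(-49765) = -1/49765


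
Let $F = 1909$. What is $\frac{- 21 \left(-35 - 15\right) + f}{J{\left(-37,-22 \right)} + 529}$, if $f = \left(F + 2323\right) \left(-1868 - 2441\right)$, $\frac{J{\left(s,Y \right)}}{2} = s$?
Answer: $- \frac{18234638}{455} \approx -40076.0$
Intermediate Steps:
$J{\left(s,Y \right)} = 2 s$
$f = -18235688$ ($f = \left(1909 + 2323\right) \left(-1868 - 2441\right) = 4232 \left(-4309\right) = -18235688$)
$\frac{- 21 \left(-35 - 15\right) + f}{J{\left(-37,-22 \right)} + 529} = \frac{- 21 \left(-35 - 15\right) - 18235688}{2 \left(-37\right) + 529} = \frac{\left(-21\right) \left(-50\right) - 18235688}{-74 + 529} = \frac{1050 - 18235688}{455} = \left(-18234638\right) \frac{1}{455} = - \frac{18234638}{455}$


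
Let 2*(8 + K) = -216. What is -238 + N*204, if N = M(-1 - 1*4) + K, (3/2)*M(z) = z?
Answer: -24582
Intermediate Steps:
M(z) = 2*z/3
K = -116 (K = -8 + (½)*(-216) = -8 - 108 = -116)
N = -358/3 (N = 2*(-1 - 1*4)/3 - 116 = 2*(-1 - 4)/3 - 116 = (⅔)*(-5) - 116 = -10/3 - 116 = -358/3 ≈ -119.33)
-238 + N*204 = -238 - 358/3*204 = -238 - 24344 = -24582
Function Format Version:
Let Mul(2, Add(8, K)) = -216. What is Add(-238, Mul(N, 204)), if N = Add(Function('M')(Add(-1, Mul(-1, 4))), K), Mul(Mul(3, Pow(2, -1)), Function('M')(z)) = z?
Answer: -24582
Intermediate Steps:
Function('M')(z) = Mul(Rational(2, 3), z)
K = -116 (K = Add(-8, Mul(Rational(1, 2), -216)) = Add(-8, -108) = -116)
N = Rational(-358, 3) (N = Add(Mul(Rational(2, 3), Add(-1, Mul(-1, 4))), -116) = Add(Mul(Rational(2, 3), Add(-1, -4)), -116) = Add(Mul(Rational(2, 3), -5), -116) = Add(Rational(-10, 3), -116) = Rational(-358, 3) ≈ -119.33)
Add(-238, Mul(N, 204)) = Add(-238, Mul(Rational(-358, 3), 204)) = Add(-238, -24344) = -24582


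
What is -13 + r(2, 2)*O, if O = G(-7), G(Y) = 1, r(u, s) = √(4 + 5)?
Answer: -10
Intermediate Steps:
r(u, s) = 3 (r(u, s) = √9 = 3)
O = 1
-13 + r(2, 2)*O = -13 + 3*1 = -13 + 3 = -10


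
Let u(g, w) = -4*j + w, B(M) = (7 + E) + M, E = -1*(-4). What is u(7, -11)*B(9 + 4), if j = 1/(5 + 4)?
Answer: -824/3 ≈ -274.67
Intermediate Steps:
E = 4
B(M) = 11 + M (B(M) = (7 + 4) + M = 11 + M)
j = 1/9 ≈ 0.11111
u(g, w) = -4/9 + w (u(g, w) = -4*1/9 + w = -4/9 + w)
u(7, -11)*B(9 + 4) = (-4/9 - 11)*(11 + (9 + 4)) = -103*(11 + 13)/9 = -103/9*24 = -824/3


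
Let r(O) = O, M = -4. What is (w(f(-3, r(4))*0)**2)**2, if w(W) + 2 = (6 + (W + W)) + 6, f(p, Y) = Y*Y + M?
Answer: 10000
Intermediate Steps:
f(p, Y) = -4 + Y**2 (f(p, Y) = Y*Y - 4 = Y**2 - 4 = -4 + Y**2)
w(W) = 10 + 2*W (w(W) = -2 + ((6 + (W + W)) + 6) = -2 + ((6 + 2*W) + 6) = -2 + (12 + 2*W) = 10 + 2*W)
(w(f(-3, r(4))*0)**2)**2 = ((10 + 2*((-4 + 4**2)*0))**2)**2 = ((10 + 2*((-4 + 16)*0))**2)**2 = ((10 + 2*(12*0))**2)**2 = ((10 + 2*0)**2)**2 = ((10 + 0)**2)**2 = (10**2)**2 = 100**2 = 10000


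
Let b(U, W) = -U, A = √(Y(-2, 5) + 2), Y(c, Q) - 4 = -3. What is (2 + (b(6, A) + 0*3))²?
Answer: 16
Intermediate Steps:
Y(c, Q) = 1 (Y(c, Q) = 4 - 3 = 1)
A = √3 (A = √(1 + 2) = √3 ≈ 1.7320)
(2 + (b(6, A) + 0*3))² = (2 + (-1*6 + 0*3))² = (2 + (-6 + 0))² = (2 - 6)² = (-4)² = 16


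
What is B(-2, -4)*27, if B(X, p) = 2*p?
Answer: -216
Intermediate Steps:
B(-2, -4)*27 = (2*(-4))*27 = -8*27 = -216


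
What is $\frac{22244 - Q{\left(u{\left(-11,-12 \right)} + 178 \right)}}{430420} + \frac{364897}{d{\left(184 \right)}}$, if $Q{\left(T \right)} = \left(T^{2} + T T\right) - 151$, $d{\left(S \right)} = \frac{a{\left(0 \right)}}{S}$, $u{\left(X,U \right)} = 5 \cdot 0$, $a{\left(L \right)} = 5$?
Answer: $\frac{5779769935059}{430420} \approx 1.3428 \cdot 10^{7}$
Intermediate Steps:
$u{\left(X,U \right)} = 0$
$d{\left(S \right)} = \frac{5}{S}$
$Q{\left(T \right)} = -151 + 2 T^{2}$ ($Q{\left(T \right)} = \left(T^{2} + T^{2}\right) - 151 = 2 T^{2} - 151 = -151 + 2 T^{2}$)
$\frac{22244 - Q{\left(u{\left(-11,-12 \right)} + 178 \right)}}{430420} + \frac{364897}{d{\left(184 \right)}} = \frac{22244 - \left(-151 + 2 \left(0 + 178\right)^{2}\right)}{430420} + \frac{364897}{5 \cdot \frac{1}{184}} = \left(22244 - \left(-151 + 2 \cdot 178^{2}\right)\right) \frac{1}{430420} + \frac{364897}{5 \cdot \frac{1}{184}} = \left(22244 - \left(-151 + 2 \cdot 31684\right)\right) \frac{1}{430420} + \frac{364897}{\frac{5}{184}} = \left(22244 - \left(-151 + 63368\right)\right) \frac{1}{430420} + 364897 \cdot \frac{184}{5} = \left(22244 - 63217\right) \frac{1}{430420} + \frac{67141048}{5} = \left(-40973\right) \frac{1}{430420} + \frac{67141048}{5} = - \frac{40973}{430420} + \frac{67141048}{5} = \frac{5779769935059}{430420}$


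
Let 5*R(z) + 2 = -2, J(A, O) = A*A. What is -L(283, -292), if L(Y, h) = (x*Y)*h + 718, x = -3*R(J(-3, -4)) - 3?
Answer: -251498/5 ≈ -50300.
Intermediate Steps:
J(A, O) = A**2
R(z) = -4/5 (R(z) = -2/5 + (1/5)*(-2) = -2/5 - 2/5 = -4/5)
x = -3/5 (x = -3*(-4/5) - 3 = 12/5 - 3 = -3/5 ≈ -0.60000)
L(Y, h) = 718 - 3*Y*h/5 (L(Y, h) = (-3*Y/5)*h + 718 = -3*Y*h/5 + 718 = 718 - 3*Y*h/5)
-L(283, -292) = -(718 - 3/5*283*(-292)) = -(718 + 247908/5) = -1*251498/5 = -251498/5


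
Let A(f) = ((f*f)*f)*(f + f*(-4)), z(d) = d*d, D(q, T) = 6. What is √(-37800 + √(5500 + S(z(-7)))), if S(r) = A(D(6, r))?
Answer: √(-37800 + 2*√403) ≈ 194.32*I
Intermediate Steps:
z(d) = d²
A(f) = -3*f⁴ (A(f) = (f²*f)*(f - 4*f) = f³*(-3*f) = -3*f⁴)
S(r) = -3888 (S(r) = -3*6⁴ = -3*1296 = -3888)
√(-37800 + √(5500 + S(z(-7)))) = √(-37800 + √(5500 - 3888)) = √(-37800 + √1612) = √(-37800 + 2*√403)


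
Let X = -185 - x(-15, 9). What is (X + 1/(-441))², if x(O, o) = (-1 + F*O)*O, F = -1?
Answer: 121528576/194481 ≈ 624.89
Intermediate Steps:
x(O, o) = O*(-1 - O) (x(O, o) = (-1 - O)*O = O*(-1 - O))
X = 25 (X = -185 - (-1)*(-15)*(1 - 15) = -185 - (-1)*(-15)*(-14) = -185 - 1*(-210) = -185 + 210 = 25)
(X + 1/(-441))² = (25 + 1/(-441))² = (25 - 1/441)² = (11024/441)² = 121528576/194481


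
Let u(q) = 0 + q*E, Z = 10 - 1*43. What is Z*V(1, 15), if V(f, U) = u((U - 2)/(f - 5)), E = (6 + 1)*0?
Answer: 0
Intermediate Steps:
E = 0 (E = 7*0 = 0)
Z = -33 (Z = 10 - 43 = -33)
u(q) = 0 (u(q) = 0 + q*0 = 0 + 0 = 0)
V(f, U) = 0
Z*V(1, 15) = -33*0 = 0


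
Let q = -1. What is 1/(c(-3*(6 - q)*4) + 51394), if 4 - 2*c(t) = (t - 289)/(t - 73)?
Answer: 314/16137971 ≈ 1.9457e-5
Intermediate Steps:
c(t) = 2 - (-289 + t)/(2*(-73 + t)) (c(t) = 2 - (t - 289)/(2*(t - 73)) = 2 - (-289 + t)/(2*(-73 + t)))
1/(c(-3*(6 - q)*4) + 51394) = 1/(3*(-1 - 3*(6 - 1*(-1))*4)/(2*(-73 - 3*(6 - 1*(-1))*4)) + 51394) = 1/(3*(-1 - 3*(6 + 1)*4)/(2*(-73 - 3*(6 + 1)*4)) + 51394) = 1/(3*(-1 - 3*7*4)/(2*(-73 - 3*7*4)) + 51394) = 1/(3*(-1 - 21*4)/(2*(-73 - 21*4)) + 51394) = 1/(3*(-1 - 84)/(2*(-73 - 84)) + 51394) = 1/((3/2)*(-85)/(-157) + 51394) = 1/((3/2)*(-1/157)*(-85) + 51394) = 1/(255/314 + 51394) = 1/(16137971/314) = 314/16137971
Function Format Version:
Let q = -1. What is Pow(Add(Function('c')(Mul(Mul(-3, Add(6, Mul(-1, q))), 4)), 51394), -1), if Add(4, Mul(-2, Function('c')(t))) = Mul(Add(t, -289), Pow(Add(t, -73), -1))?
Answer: Rational(314, 16137971) ≈ 1.9457e-5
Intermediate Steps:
Function('c')(t) = Add(2, Mul(Rational(-1, 2), Pow(Add(-73, t), -1), Add(-289, t))) (Function('c')(t) = Add(2, Mul(Rational(-1, 2), Mul(Add(t, -289), Pow(Add(t, -73), -1)))) = Add(2, Mul(Rational(-1, 2), Mul(Add(-289, t), Pow(Add(-73, t), -1)))) = Add(2, Mul(Rational(-1, 2), Mul(Pow(Add(-73, t), -1), Add(-289, t)))) = Add(2, Mul(Rational(-1, 2), Pow(Add(-73, t), -1), Add(-289, t))))
Pow(Add(Function('c')(Mul(Mul(-3, Add(6, Mul(-1, q))), 4)), 51394), -1) = Pow(Add(Mul(Rational(3, 2), Pow(Add(-73, Mul(Mul(-3, Add(6, Mul(-1, -1))), 4)), -1), Add(-1, Mul(Mul(-3, Add(6, Mul(-1, -1))), 4))), 51394), -1) = Pow(Add(Mul(Rational(3, 2), Pow(Add(-73, Mul(Mul(-3, Add(6, 1)), 4)), -1), Add(-1, Mul(Mul(-3, Add(6, 1)), 4))), 51394), -1) = Pow(Add(Mul(Rational(3, 2), Pow(Add(-73, Mul(Mul(-3, 7), 4)), -1), Add(-1, Mul(Mul(-3, 7), 4))), 51394), -1) = Pow(Add(Mul(Rational(3, 2), Pow(Add(-73, Mul(-21, 4)), -1), Add(-1, Mul(-21, 4))), 51394), -1) = Pow(Add(Mul(Rational(3, 2), Pow(Add(-73, -84), -1), Add(-1, -84)), 51394), -1) = Pow(Add(Mul(Rational(3, 2), Pow(-157, -1), -85), 51394), -1) = Pow(Add(Mul(Rational(3, 2), Rational(-1, 157), -85), 51394), -1) = Pow(Add(Rational(255, 314), 51394), -1) = Pow(Rational(16137971, 314), -1) = Rational(314, 16137971)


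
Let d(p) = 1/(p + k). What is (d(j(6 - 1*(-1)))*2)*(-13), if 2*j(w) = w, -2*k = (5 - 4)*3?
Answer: -13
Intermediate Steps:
k = -3/2 (k = -(5 - 4)*3/2 = -3/2 ≈ -1.5000)
j(w) = w/2
d(p) = 1/(-3/2 + p) (d(p) = 1/(p - 3/2) = 1/(-3/2 + p))
(d(j(6 - 1*(-1)))*2)*(-13) = ((2/(-3 + 2*((6 - 1*(-1))/2)))*2)*(-13) = ((2/(-3 + 2*((6 + 1)/2)))*2)*(-13) = ((2/(-3 + 2*((½)*7)))*2)*(-13) = ((2/(-3 + 2*(7/2)))*2)*(-13) = ((2/(-3 + 7))*2)*(-13) = ((2/4)*2)*(-13) = ((2*(¼))*2)*(-13) = ((½)*2)*(-13) = 1*(-13) = -13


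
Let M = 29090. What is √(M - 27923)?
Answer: √1167 ≈ 34.161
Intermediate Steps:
√(M - 27923) = √(29090 - 27923) = √1167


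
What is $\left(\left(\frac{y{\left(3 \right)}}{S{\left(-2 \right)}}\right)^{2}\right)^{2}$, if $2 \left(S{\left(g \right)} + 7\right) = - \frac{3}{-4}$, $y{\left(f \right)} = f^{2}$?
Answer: $\frac{26873856}{7890481} \approx 3.4059$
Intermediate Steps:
$S{\left(g \right)} = - \frac{53}{8}$ ($S{\left(g \right)} = -7 + \frac{\left(-3\right) \frac{1}{-4}}{2} = -7 + \frac{\left(-3\right) \left(- \frac{1}{4}\right)}{2} = -7 + \frac{1}{2} \cdot \frac{3}{4} = -7 + \frac{3}{8} = - \frac{53}{8}$)
$\left(\left(\frac{y{\left(3 \right)}}{S{\left(-2 \right)}}\right)^{2}\right)^{2} = \left(\left(\frac{3^{2}}{- \frac{53}{8}}\right)^{2}\right)^{2} = \left(\left(9 \left(- \frac{8}{53}\right)\right)^{2}\right)^{2} = \left(\left(- \frac{72}{53}\right)^{2}\right)^{2} = \left(\frac{5184}{2809}\right)^{2} = \frac{26873856}{7890481}$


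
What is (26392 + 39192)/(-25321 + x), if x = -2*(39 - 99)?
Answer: -65584/25201 ≈ -2.6024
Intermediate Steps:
x = 120 (x = -2*(-60) = 120)
(26392 + 39192)/(-25321 + x) = (26392 + 39192)/(-25321 + 120) = 65584/(-25201) = 65584*(-1/25201) = -65584/25201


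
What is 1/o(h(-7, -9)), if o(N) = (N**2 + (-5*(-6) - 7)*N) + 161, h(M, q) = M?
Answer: 1/49 ≈ 0.020408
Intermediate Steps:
o(N) = 161 + N**2 + 23*N (o(N) = (N**2 + (30 - 7)*N) + 161 = (N**2 + 23*N) + 161 = 161 + N**2 + 23*N)
1/o(h(-7, -9)) = 1/(161 + (-7)**2 + 23*(-7)) = 1/(161 + 49 - 161) = 1/49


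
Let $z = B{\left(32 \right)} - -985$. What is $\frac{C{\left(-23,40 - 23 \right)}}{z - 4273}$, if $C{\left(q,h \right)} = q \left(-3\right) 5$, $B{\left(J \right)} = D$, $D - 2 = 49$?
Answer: $- \frac{115}{1079} \approx -0.10658$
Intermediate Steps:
$D = 51$ ($D = 2 + 49 = 51$)
$B{\left(J \right)} = 51$
$z = 1036$ ($z = 51 - -985 = 51 + 985 = 1036$)
$C{\left(q,h \right)} = - 15 q$ ($C{\left(q,h \right)} = - 3 q 5 = - 15 q$)
$\frac{C{\left(-23,40 - 23 \right)}}{z - 4273} = \frac{\left(-15\right) \left(-23\right)}{1036 - 4273} = \frac{345}{1036 - 4273} = \frac{345}{-3237} = 345 \left(- \frac{1}{3237}\right) = - \frac{115}{1079}$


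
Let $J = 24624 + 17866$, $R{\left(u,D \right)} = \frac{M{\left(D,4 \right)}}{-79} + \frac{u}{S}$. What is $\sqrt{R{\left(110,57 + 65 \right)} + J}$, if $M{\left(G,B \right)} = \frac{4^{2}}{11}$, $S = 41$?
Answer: $\frac{6 \sqrt{1498368830266}}{35629} \approx 206.14$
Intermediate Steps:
$M{\left(G,B \right)} = \frac{16}{11}$ ($M{\left(G,B \right)} = 16 \cdot \frac{1}{11} = \frac{16}{11}$)
$R{\left(u,D \right)} = - \frac{16}{869} + \frac{u}{41}$ ($R{\left(u,D \right)} = \frac{16}{11 \left(-79\right)} + \frac{u}{41} = \frac{16}{11} \left(- \frac{1}{79}\right) + u \frac{1}{41} = - \frac{16}{869} + \frac{u}{41}$)
$J = 42490$
$\sqrt{R{\left(110,57 + 65 \right)} + J} = \sqrt{\left(- \frac{16}{869} + \frac{1}{41} \cdot 110\right) + 42490} = \sqrt{\left(- \frac{16}{869} + \frac{110}{41}\right) + 42490} = \sqrt{\frac{94934}{35629} + 42490} = \sqrt{\frac{1513971144}{35629}} = \frac{6 \sqrt{1498368830266}}{35629}$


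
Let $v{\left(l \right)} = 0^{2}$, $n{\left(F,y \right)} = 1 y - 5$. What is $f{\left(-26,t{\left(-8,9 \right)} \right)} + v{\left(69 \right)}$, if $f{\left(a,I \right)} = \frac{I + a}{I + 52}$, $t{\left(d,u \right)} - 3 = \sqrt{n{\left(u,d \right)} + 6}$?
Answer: $- \frac{629}{1516} + \frac{39 i \sqrt{7}}{1516} \approx -0.41491 + 0.068063 i$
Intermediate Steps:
$n{\left(F,y \right)} = -5 + y$ ($n{\left(F,y \right)} = y - 5 = -5 + y$)
$v{\left(l \right)} = 0$
$t{\left(d,u \right)} = 3 + \sqrt{1 + d}$ ($t{\left(d,u \right)} = 3 + \sqrt{\left(-5 + d\right) + 6} = 3 + \sqrt{1 + d}$)
$f{\left(a,I \right)} = \frac{I + a}{52 + I}$
$f{\left(-26,t{\left(-8,9 \right)} \right)} + v{\left(69 \right)} = \frac{\left(3 + \sqrt{1 - 8}\right) - 26}{52 + \left(3 + \sqrt{1 - 8}\right)} + 0 = \frac{\left(3 + \sqrt{-7}\right) - 26}{52 + \left(3 + \sqrt{-7}\right)} + 0 = \frac{\left(3 + i \sqrt{7}\right) - 26}{52 + \left(3 + i \sqrt{7}\right)} + 0 = \frac{-23 + i \sqrt{7}}{55 + i \sqrt{7}} + 0 = \frac{-23 + i \sqrt{7}}{55 + i \sqrt{7}}$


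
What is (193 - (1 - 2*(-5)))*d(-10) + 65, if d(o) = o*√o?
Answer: 65 - 1820*I*√10 ≈ 65.0 - 5755.3*I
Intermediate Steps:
d(o) = o^(3/2)
(193 - (1 - 2*(-5)))*d(-10) + 65 = (193 - (1 - 2*(-5)))*(-10)^(3/2) + 65 = (193 - (1 + 10))*(-10*I*√10) + 65 = (193 - 1*11)*(-10*I*√10) + 65 = (193 - 11)*(-10*I*√10) + 65 = 182*(-10*I*√10) + 65 = -1820*I*√10 + 65 = 65 - 1820*I*√10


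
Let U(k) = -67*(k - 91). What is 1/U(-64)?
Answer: 1/10385 ≈ 9.6293e-5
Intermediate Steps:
U(k) = 6097 - 67*k (U(k) = -67*(-91 + k) = 6097 - 67*k)
1/U(-64) = 1/(6097 - 67*(-64)) = 1/(6097 + 4288) = 1/10385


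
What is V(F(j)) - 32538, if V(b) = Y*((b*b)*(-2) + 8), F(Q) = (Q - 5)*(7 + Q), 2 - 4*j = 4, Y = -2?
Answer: -109767/4 ≈ -27442.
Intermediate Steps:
j = -½ (j = ½ - ¼*4 = ½ - 1 = -½ ≈ -0.50000)
F(Q) = (-5 + Q)*(7 + Q)
V(b) = -16 + 4*b² (V(b) = -2*((b*b)*(-2) + 8) = -2*(b²*(-2) + 8) = -2*(-2*b² + 8) = -2*(8 - 2*b²) = -16 + 4*b²)
V(F(j)) - 32538 = (-16 + 4*(-35 + (-½)² + 2*(-½))²) - 32538 = (-16 + 4*(-35 + ¼ - 1)²) - 32538 = (-16 + 4*(-143/4)²) - 32538 = (-16 + 4*(20449/16)) - 32538 = (-16 + 20449/4) - 32538 = 20385/4 - 32538 = -109767/4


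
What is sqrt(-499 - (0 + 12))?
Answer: I*sqrt(511) ≈ 22.605*I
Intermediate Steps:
sqrt(-499 - (0 + 12)) = sqrt(-499 - 1*12) = sqrt(-499 - 12) = sqrt(-511) = I*sqrt(511)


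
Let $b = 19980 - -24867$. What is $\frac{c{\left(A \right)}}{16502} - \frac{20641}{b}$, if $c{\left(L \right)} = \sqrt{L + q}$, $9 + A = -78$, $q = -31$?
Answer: $- \frac{20641}{44847} + \frac{i \sqrt{118}}{16502} \approx -0.46025 + 0.00065827 i$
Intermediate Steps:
$b = 44847$ ($b = 19980 + 24867 = 44847$)
$A = -87$ ($A = -9 - 78 = -87$)
$c{\left(L \right)} = \sqrt{-31 + L}$ ($c{\left(L \right)} = \sqrt{L - 31} = \sqrt{-31 + L}$)
$\frac{c{\left(A \right)}}{16502} - \frac{20641}{b} = \frac{\sqrt{-31 - 87}}{16502} - \frac{20641}{44847} = \sqrt{-118} \cdot \frac{1}{16502} - \frac{20641}{44847} = i \sqrt{118} \cdot \frac{1}{16502} - \frac{20641}{44847} = \frac{i \sqrt{118}}{16502} - \frac{20641}{44847} = - \frac{20641}{44847} + \frac{i \sqrt{118}}{16502}$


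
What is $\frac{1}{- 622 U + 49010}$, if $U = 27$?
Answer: $\frac{1}{32216} \approx 3.104 \cdot 10^{-5}$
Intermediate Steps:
$\frac{1}{- 622 U + 49010} = \frac{1}{\left(-622\right) 27 + 49010} = \frac{1}{-16794 + 49010} = \frac{1}{32216}$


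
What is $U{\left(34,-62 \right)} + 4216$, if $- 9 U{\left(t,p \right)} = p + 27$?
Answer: $\frac{37979}{9} \approx 4219.9$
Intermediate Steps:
$U{\left(t,p \right)} = -3 - \frac{p}{9}$ ($U{\left(t,p \right)} = - \frac{p + 27}{9} = - \frac{27 + p}{9} = -3 - \frac{p}{9}$)
$U{\left(34,-62 \right)} + 4216 = \left(-3 - - \frac{62}{9}\right) + 4216 = \left(-3 + \frac{62}{9}\right) + 4216 = \frac{35}{9} + 4216 = \frac{37979}{9}$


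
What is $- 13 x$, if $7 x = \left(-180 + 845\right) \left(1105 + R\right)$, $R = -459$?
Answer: $-797810$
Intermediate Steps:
$x = 61370$ ($x = \frac{\left(-180 + 845\right) \left(1105 - 459\right)}{7} = \frac{665 \cdot 646}{7} = \frac{1}{7} \cdot 429590 = 61370$)
$- 13 x = \left(-13\right) 61370 = -797810$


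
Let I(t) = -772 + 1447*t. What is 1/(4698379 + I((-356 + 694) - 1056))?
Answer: 1/3658661 ≈ 2.7332e-7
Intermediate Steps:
1/(4698379 + I((-356 + 694) - 1056)) = 1/(4698379 + (-772 + 1447*((-356 + 694) - 1056))) = 1/(4698379 + (-772 + 1447*(338 - 1056))) = 1/(4698379 + (-772 + 1447*(-718))) = 1/(4698379 + (-772 - 1038946)) = 1/(4698379 - 1039718) = 1/3658661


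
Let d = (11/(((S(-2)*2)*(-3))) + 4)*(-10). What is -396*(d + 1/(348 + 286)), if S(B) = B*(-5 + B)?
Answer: 33996864/2219 ≈ 15321.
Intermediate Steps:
d = -1625/42 (d = (11/(((-2*(-5 - 2)*2)*(-3))) + 4)*(-10) = (11/(((-2*(-7)*2)*(-3))) + 4)*(-10) = (11/(((14*2)*(-3))) + 4)*(-10) = (11/((28*(-3))) + 4)*(-10) = (11/(-84) + 4)*(-10) = (11*(-1/84) + 4)*(-10) = (-11/84 + 4)*(-10) = (325/84)*(-10) = -1625/42 ≈ -38.690)
-396*(d + 1/(348 + 286)) = -396*(-1625/42 + 1/(348 + 286)) = -396*(-1625/42 + 1/634) = -396*(-257552/6657) = 33996864/2219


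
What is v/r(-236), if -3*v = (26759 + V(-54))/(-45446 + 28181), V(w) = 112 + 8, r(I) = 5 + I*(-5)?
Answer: 26879/61377075 ≈ 0.00043793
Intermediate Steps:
r(I) = 5 - 5*I
V(w) = 120
v = 26879/51795 (v = -(26759 + 120)/(3*(-45446 + 28181)) = -26879/(3*(-17265)) = -26879*(-1)/(3*17265) = -⅓*(-26879/17265) = 26879/51795 ≈ 0.51895)
v/r(-236) = 26879/(51795*(5 - 5*(-236))) = 26879/(51795*(5 + 1180)) = (26879/51795)/1185 = (26879/51795)*(1/1185) = 26879/61377075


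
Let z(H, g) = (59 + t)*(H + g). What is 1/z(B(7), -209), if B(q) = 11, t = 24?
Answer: -1/16434 ≈ -6.0849e-5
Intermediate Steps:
z(H, g) = 83*H + 83*g (z(H, g) = (59 + 24)*(H + g) = 83*(H + g) = 83*H + 83*g)
1/z(B(7), -209) = 1/(83*11 + 83*(-209)) = 1/(913 - 17347) = 1/(-16434) = -1/16434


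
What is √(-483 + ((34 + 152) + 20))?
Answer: I*√277 ≈ 16.643*I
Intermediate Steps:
√(-483 + ((34 + 152) + 20)) = √(-483 + (186 + 20)) = √(-483 + 206) = √(-277) = I*√277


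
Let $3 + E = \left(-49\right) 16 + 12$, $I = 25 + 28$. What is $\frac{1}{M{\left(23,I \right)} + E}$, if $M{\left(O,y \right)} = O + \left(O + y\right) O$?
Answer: $\frac{1}{996} \approx 0.001004$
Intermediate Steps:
$I = 53$
$M{\left(O,y \right)} = O + O \left(O + y\right)$
$E = -775$ ($E = -3 + \left(\left(-49\right) 16 + 12\right) = -3 + \left(-784 + 12\right) = -3 - 772 = -775$)
$\frac{1}{M{\left(23,I \right)} + E} = \frac{1}{23 \left(1 + 23 + 53\right) - 775} = \frac{1}{23 \cdot 77 - 775} = \frac{1}{1771 - 775} = \frac{1}{996}$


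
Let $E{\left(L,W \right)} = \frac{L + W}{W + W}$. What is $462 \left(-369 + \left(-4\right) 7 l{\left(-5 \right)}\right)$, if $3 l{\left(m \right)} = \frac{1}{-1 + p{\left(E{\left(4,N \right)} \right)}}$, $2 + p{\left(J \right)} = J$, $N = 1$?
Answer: $-161854$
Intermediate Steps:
$E{\left(L,W \right)} = \frac{L + W}{2 W}$
$p{\left(J \right)} = -2 + J$
$l{\left(m \right)} = - \frac{2}{3}$ ($l{\left(m \right)} = \frac{1}{3 \left(-1 - \left(2 - \frac{4 + 1}{2 \cdot 1}\right)\right)} = \frac{1}{3 \left(-1 - \left(2 - \frac{5}{2}\right)\right)} = \frac{1}{3 \left(-1 + \left(-2 + \frac{5}{2}\right)\right)} = \frac{1}{3 \left(-1 + \frac{1}{2}\right)} = \frac{1}{3 \left(- \frac{1}{2}\right)} = \frac{1}{3} \left(-2\right) = - \frac{2}{3}$)
$462 \left(-369 + \left(-4\right) 7 l{\left(-5 \right)}\right) = 462 \left(-369 + \left(-4\right) 7 \left(- \frac{2}{3}\right)\right) = 462 \left(-369 - - \frac{56}{3}\right) = 462 \left(-369 + \frac{56}{3}\right) = 462 \left(- \frac{1051}{3}\right) = -161854$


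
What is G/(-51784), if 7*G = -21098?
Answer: 1507/25892 ≈ 0.058203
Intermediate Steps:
G = -3014 (G = (⅐)*(-21098) = -3014)
G/(-51784) = -3014/(-51784) = -3014*(-1/51784) = 1507/25892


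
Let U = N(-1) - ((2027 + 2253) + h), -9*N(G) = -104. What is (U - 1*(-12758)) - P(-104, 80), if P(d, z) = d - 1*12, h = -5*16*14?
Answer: 87530/9 ≈ 9725.6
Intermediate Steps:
h = -1120 (h = -80*14 = -1120)
P(d, z) = -12 + d (P(d, z) = d - 12 = -12 + d)
N(G) = 104/9 (N(G) = -⅑*(-104) = 104/9)
U = -28336/9 (U = 104/9 - ((2027 + 2253) - 1120) = 104/9 - (4280 - 1120) = 104/9 - 1*3160 = 104/9 - 3160 = -28336/9 ≈ -3148.4)
(U - 1*(-12758)) - P(-104, 80) = (-28336/9 - 1*(-12758)) - (-12 - 104) = (-28336/9 + 12758) - 1*(-116) = 86486/9 + 116 = 87530/9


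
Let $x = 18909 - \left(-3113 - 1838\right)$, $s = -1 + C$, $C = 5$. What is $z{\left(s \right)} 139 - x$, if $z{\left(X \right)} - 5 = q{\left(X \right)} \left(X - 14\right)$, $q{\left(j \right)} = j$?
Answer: $-28725$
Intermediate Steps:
$s = 4$ ($s = -1 + 5 = 4$)
$x = 23860$ ($x = 18909 - -4951 = 18909 + 4951 = 23860$)
$z{\left(X \right)} = 5 + X \left(-14 + X\right)$ ($z{\left(X \right)} = 5 + X \left(X - 14\right) = 5 + X \left(-14 + X\right)$)
$z{\left(s \right)} 139 - x = \left(5 + 4^{2} - 56\right) 139 - 23860 = \left(5 + 16 - 56\right) 139 - 23860 = \left(-35\right) 139 - 23860 = -4865 - 23860 = -28725$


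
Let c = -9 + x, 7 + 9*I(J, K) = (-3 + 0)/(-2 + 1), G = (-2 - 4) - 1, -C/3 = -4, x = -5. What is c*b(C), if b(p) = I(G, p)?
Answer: 56/9 ≈ 6.2222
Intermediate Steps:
C = 12 (C = -3*(-4) = 12)
G = -7 (G = -6 - 1 = -7)
I(J, K) = -4/9 (I(J, K) = -7/9 + ((-3 + 0)/(-2 + 1))/9 = -7/9 + (-3/(-1))/9 = -7/9 + (-3*(-1))/9 = -7/9 + (⅑)*3 = -7/9 + ⅓ = -4/9)
b(p) = -4/9
c = -14 (c = -9 - 5 = -14)
c*b(C) = -14*(-4/9) = 56/9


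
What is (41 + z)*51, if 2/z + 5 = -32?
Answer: 77265/37 ≈ 2088.2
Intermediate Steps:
z = -2/37 (z = 2/(-5 - 32) = 2/(-37) = 2*(-1/37) = -2/37 ≈ -0.054054)
(41 + z)*51 = (41 - 2/37)*51 = (1515/37)*51 = 77265/37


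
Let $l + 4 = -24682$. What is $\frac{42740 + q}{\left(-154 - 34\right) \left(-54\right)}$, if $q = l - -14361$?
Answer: $\frac{10805}{3384} \approx 3.193$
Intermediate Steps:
$l = -24686$ ($l = -4 - 24682 = -24686$)
$q = -10325$ ($q = -24686 - -14361 = -24686 + 14361 = -10325$)
$\frac{42740 + q}{\left(-154 - 34\right) \left(-54\right)} = \frac{42740 - 10325}{\left(-154 - 34\right) \left(-54\right)} = \frac{32415}{\left(-188\right) \left(-54\right)} = \frac{32415}{10152} = 32415 \cdot \frac{1}{10152} = \frac{10805}{3384}$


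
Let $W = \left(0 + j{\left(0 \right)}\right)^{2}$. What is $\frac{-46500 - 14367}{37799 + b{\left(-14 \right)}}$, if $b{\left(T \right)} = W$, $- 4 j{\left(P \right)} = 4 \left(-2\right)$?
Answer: $- \frac{20289}{12601} \approx -1.6101$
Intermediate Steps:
$j{\left(P \right)} = 2$ ($j{\left(P \right)} = - \frac{4 \left(-2\right)}{4} = \left(- \frac{1}{4}\right) \left(-8\right) = 2$)
$W = 4$ ($W = \left(0 + 2\right)^{2} = 2^{2} = 4$)
$b{\left(T \right)} = 4$
$\frac{-46500 - 14367}{37799 + b{\left(-14 \right)}} = \frac{-46500 - 14367}{37799 + 4} = - \frac{60867}{37803} = \left(-60867\right) \frac{1}{37803} = - \frac{20289}{12601}$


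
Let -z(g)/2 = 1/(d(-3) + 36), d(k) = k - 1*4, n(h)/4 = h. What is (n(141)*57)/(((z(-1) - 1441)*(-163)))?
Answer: 932292/6811933 ≈ 0.13686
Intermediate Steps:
n(h) = 4*h
d(k) = -4 + k (d(k) = k - 4 = -4 + k)
z(g) = -2/29 (z(g) = -2/((-4 - 3) + 36) = -2/(-7 + 36) = -2/29)
(n(141)*57)/(((z(-1) - 1441)*(-163))) = ((4*141)*57)/(((-2/29 - 1441)*(-163))) = (564*57)/((-41791/29*(-163))) = 32148/(6811933/29) = 32148*(29/6811933) = 932292/6811933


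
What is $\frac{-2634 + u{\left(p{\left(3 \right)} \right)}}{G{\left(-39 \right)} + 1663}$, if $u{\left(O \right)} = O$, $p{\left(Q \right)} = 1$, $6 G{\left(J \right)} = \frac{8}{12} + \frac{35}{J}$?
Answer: $- \frac{68458}{43237} \approx -1.5833$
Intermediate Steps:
$G{\left(J \right)} = \frac{1}{9} + \frac{35}{6 J}$ ($G{\left(J \right)} = \frac{\frac{8}{12} + \frac{35}{J}}{6} = \frac{8 \cdot \frac{1}{12} + \frac{35}{J}}{6} = \frac{\frac{2}{3} + \frac{35}{J}}{6} = \frac{1}{9} + \frac{35}{6 J}$)
$\frac{-2634 + u{\left(p{\left(3 \right)} \right)}}{G{\left(-39 \right)} + 1663} = \frac{-2634 + 1}{\frac{105 + 2 \left(-39\right)}{18 \left(-39\right)} + 1663} = - \frac{2633}{\frac{1}{18} \left(- \frac{1}{39}\right) \left(105 - 78\right) + 1663} = - \frac{2633}{\frac{1}{18} \left(- \frac{1}{39}\right) 27 + 1663} = - \frac{2633}{- \frac{1}{26} + 1663} = - \frac{2633}{\frac{43237}{26}} = \left(-2633\right) \frac{26}{43237} = - \frac{68458}{43237}$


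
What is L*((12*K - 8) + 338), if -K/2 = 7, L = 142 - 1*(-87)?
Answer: 37098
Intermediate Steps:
L = 229 (L = 142 + 87 = 229)
K = -14 (K = -2*7 = -14)
L*((12*K - 8) + 338) = 229*((12*(-14) - 8) + 338) = 229*((-168 - 8) + 338) = 229*(-176 + 338) = 229*162 = 37098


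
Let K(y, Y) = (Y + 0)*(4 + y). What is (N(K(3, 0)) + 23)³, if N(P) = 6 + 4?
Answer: 35937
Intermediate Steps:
K(y, Y) = Y*(4 + y)
N(P) = 10
(N(K(3, 0)) + 23)³ = (10 + 23)³ = 33³ = 35937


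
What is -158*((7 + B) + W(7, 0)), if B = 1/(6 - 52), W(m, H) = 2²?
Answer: -39895/23 ≈ -1734.6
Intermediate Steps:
W(m, H) = 4
B = -1/46 (B = 1/(-46) = -1/46 ≈ -0.021739)
-158*((7 + B) + W(7, 0)) = -158*((7 - 1/46) + 4) = -158*(321/46 + 4) = -158*505/46 = -39895/23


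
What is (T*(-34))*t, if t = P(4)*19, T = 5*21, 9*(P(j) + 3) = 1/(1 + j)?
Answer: 605948/3 ≈ 2.0198e+5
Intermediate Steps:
P(j) = -3 + 1/(9*(1 + j))
T = 105
t = -2546/45 (t = ((-26 - 27*4)/(9*(1 + 4)))*19 = ((1/9)*(-26 - 108)/5)*19 = ((1/9)*(1/5)*(-134))*19 = -134/45*19 = -2546/45 ≈ -56.578)
(T*(-34))*t = (105*(-34))*(-2546/45) = -3570*(-2546/45) = 605948/3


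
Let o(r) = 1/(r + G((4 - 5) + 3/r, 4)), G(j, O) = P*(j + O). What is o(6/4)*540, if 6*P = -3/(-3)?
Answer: 1620/7 ≈ 231.43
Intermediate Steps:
P = ⅙ (P = (-3/(-3))/6 = (-3*(-⅓))/6 = (⅙)*1 = ⅙ ≈ 0.16667)
G(j, O) = O/6 + j/6 (G(j, O) = (j + O)/6 = (O + j)/6 = O/6 + j/6)
o(r) = 1/(½ + r + 1/(2*r)) (o(r) = 1/(r + ((⅙)*4 + ((4 - 5) + 3/r)/6)) = 1/(r + (⅔ + (-1 + 3/r)/6)) = 1/(r + (⅔ + (-⅙ + 1/(2*r)))) = 1/(r + (½ + 1/(2*r))) = 1/(½ + r + 1/(2*r)))
o(6/4)*540 = (2*(6/4)/(1 + 6/4 + 2*(6/4)²))*540 = (2*(6*(¼))/(1 + 6*(¼) + 2*(6*(¼))²))*540 = (2*(3/2)/(1 + 3/2 + 2*(3/2)²))*540 = (2*(3/2)/(1 + 3/2 + 2*(9/4)))*540 = (2*(3/2)/(1 + 3/2 + 9/2))*540 = (2*(3/2)/7)*540 = (2*(3/2)*(⅐))*540 = (3/7)*540 = 1620/7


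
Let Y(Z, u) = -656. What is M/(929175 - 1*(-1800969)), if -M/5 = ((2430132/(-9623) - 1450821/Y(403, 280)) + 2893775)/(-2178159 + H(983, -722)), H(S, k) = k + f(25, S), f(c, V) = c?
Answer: 91399329005455/37551596720143429632 ≈ 2.4340e-6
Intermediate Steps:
H(S, k) = 25 + k (H(S, k) = k + 25 = 25 + k)
M = 91399329005455/13754438124928 (M = -5*((2430132/(-9623) - 1450821/(-656)) + 2893775)/(-2178159 + (25 - 722)) = -5*((2430132*(-1/9623) - 1450821*(-1/656)) + 2893775)/(-2178159 - 697) = -5*((-2430132/9623 + 1450821/656) + 2893775)/(-2178856) = -5*(12367083891/6312688 + 2893775)*(-1)/2178856 = -91399329005455*(-1)/(6312688*2178856) = -5*(-18279865801091/13754438124928) = 91399329005455/13754438124928 ≈ 6.6451)
M/(929175 - 1*(-1800969)) = 91399329005455/(13754438124928*(929175 - 1*(-1800969))) = 91399329005455/(13754438124928*(929175 + 1800969)) = (91399329005455/13754438124928)/2730144 = (91399329005455/13754438124928)*(1/2730144) = 91399329005455/37551596720143429632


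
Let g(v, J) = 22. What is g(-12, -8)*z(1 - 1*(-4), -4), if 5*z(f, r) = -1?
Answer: -22/5 ≈ -4.4000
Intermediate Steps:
z(f, r) = -1/5 (z(f, r) = (1/5)*(-1) = -1/5)
g(-12, -8)*z(1 - 1*(-4), -4) = 22*(-1/5) = -22/5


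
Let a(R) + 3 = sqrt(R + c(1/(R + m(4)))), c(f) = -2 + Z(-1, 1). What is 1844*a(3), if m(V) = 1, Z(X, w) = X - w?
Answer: -5532 + 1844*I ≈ -5532.0 + 1844.0*I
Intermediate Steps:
c(f) = -4 (c(f) = -2 + (-1 - 1*1) = -2 + (-1 - 1) = -2 - 2 = -4)
a(R) = -3 + sqrt(-4 + R) (a(R) = -3 + sqrt(R - 4) = -3 + sqrt(-4 + R))
1844*a(3) = 1844*(-3 + sqrt(-4 + 3)) = 1844*(-3 + sqrt(-1)) = 1844*(-3 + I) = -5532 + 1844*I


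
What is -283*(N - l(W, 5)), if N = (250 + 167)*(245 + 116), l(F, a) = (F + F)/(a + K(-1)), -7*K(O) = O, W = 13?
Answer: -766809725/18 ≈ -4.2601e+7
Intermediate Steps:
K(O) = -O/7
l(F, a) = 2*F/(⅐ + a) (l(F, a) = (F + F)/(a - ⅐*(-1)) = (2*F)/(a + ⅐) = (2*F)/(⅐ + a) = 2*F/(⅐ + a))
N = 150537 (N = 417*361 = 150537)
-283*(N - l(W, 5)) = -283*(150537 - 14*13/(1 + 7*5)) = -283*(150537 - 14*13/(1 + 35)) = -283*(150537 - 14*13/36) = -283*(150537 - 1*91/18) = -283*(150537 - 91/18) = -283*2709575/18 = -766809725/18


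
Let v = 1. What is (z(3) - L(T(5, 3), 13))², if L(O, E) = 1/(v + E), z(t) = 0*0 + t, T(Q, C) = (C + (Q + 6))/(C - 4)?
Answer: 1681/196 ≈ 8.5765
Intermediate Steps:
T(Q, C) = (6 + C + Q)/(-4 + C) (T(Q, C) = (C + (6 + Q))/(-4 + C) = (6 + C + Q)/(-4 + C))
z(t) = t (z(t) = 0 + t = t)
L(O, E) = 1/(1 + E)
(z(3) - L(T(5, 3), 13))² = (3 - 1/(1 + 13))² = (3 - 1/14)² = (41/14)² = 1681/196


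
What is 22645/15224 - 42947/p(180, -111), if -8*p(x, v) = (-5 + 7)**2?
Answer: 1307672901/15224 ≈ 85896.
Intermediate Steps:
p(x, v) = -1/2 (p(x, v) = -(-5 + 7)**2/8 = -1/8*2**2 = -1/8*4 = -1/2)
22645/15224 - 42947/p(180, -111) = 22645/15224 - 42947/(-1/2) = 22645*(1/15224) - 42947*(-2) = 22645/15224 + 85894 = 1307672901/15224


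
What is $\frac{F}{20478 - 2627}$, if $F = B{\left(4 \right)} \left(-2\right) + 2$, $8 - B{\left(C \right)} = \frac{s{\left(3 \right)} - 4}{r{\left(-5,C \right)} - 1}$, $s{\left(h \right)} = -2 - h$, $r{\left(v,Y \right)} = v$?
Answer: $- \frac{11}{17851} \approx -0.00061621$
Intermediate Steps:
$B{\left(C \right)} = \frac{13}{2}$ ($B{\left(C \right)} = 8 - \frac{\left(-2 - 3\right) - 4}{-5 - 1} = 8 - \frac{\left(-2 - 3\right) - 4}{-6} = 8 - \left(-5 - 4\right) \left(- \frac{1}{6}\right) = 8 - \left(-9\right) \left(- \frac{1}{6}\right) = 8 - \frac{3}{2} = \frac{13}{2}$)
$F = -11$ ($F = \frac{13}{2} \left(-2\right) + 2 = -13 + 2 = -11$)
$\frac{F}{20478 - 2627} = - \frac{11}{20478 - 2627} = - \frac{11}{17851}$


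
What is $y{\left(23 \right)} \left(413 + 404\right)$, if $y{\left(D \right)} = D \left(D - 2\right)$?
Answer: $394611$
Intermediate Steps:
$y{\left(D \right)} = D \left(-2 + D\right)$
$y{\left(23 \right)} \left(413 + 404\right) = 23 \left(-2 + 23\right) \left(413 + 404\right) = 23 \cdot 21 \cdot 817 = 483 \cdot 817 = 394611$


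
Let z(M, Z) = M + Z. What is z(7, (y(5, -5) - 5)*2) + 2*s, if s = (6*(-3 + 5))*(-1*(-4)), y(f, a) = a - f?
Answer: 73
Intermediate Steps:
s = 48 (s = (6*2)*4 = 12*4 = 48)
z(7, (y(5, -5) - 5)*2) + 2*s = (7 + ((-5 - 1*5) - 5)*2) + 2*48 = (7 + ((-5 - 5) - 5)*2) + 96 = (7 + (-10 - 5)*2) + 96 = (7 - 15*2) + 96 = (7 - 30) + 96 = -23 + 96 = 73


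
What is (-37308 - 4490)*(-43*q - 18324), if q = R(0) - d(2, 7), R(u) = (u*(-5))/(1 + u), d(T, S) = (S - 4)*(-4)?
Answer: 787474320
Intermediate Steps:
d(T, S) = 16 - 4*S (d(T, S) = (-4 + S)*(-4) = 16 - 4*S)
R(u) = -5*u/(1 + u) (R(u) = (-5*u)/(1 + u) = -5*u/(1 + u))
q = 12 (q = -5*0/(1 + 0) - (16 - 4*7) = -5*0/1 - (16 - 28) = -5*0*1 - 1*(-12) = 0 + 12 = 12)
(-37308 - 4490)*(-43*q - 18324) = (-37308 - 4490)*(-43*12 - 18324) = -41798*(-516 - 18324) = -41798*(-18840) = 787474320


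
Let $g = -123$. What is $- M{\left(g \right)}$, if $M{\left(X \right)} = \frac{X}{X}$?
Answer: $-1$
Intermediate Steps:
$M{\left(X \right)} = 1$
$- M{\left(g \right)} = \left(-1\right) 1 = -1$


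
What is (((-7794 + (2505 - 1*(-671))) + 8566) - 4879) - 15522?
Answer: -16453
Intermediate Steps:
(((-7794 + (2505 - 1*(-671))) + 8566) - 4879) - 15522 = (((-7794 + (2505 + 671)) + 8566) - 4879) - 15522 = (((-7794 + 3176) + 8566) - 4879) - 15522 = ((-4618 + 8566) - 4879) - 15522 = (3948 - 4879) - 15522 = -931 - 15522 = -16453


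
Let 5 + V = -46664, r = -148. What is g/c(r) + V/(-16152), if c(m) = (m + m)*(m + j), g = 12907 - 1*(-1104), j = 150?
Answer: -24834703/1195248 ≈ -20.778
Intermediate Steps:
V = -46669 (V = -5 - 46664 = -46669)
g = 14011 (g = 12907 + 1104 = 14011)
c(m) = 2*m*(150 + m) (c(m) = (m + m)*(m + 150) = (2*m)*(150 + m) = 2*m*(150 + m))
g/c(r) + V/(-16152) = 14011/((2*(-148)*(150 - 148))) - 46669/(-16152) = 14011/((2*(-148)*2)) - 46669*(-1/16152) = 14011/(-592) + 46669/16152 = 14011*(-1/592) + 46669/16152 = -14011/592 + 46669/16152 = -24834703/1195248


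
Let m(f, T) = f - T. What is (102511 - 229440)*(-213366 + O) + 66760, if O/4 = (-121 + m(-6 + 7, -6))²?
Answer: 20484122638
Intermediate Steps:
O = 51984 (O = 4*(-121 + ((-6 + 7) - 1*(-6)))² = 4*(-121 + (1 + 6))² = 4*(-121 + 7)² = 4*(-114)² = 4*12996 = 51984)
(102511 - 229440)*(-213366 + O) + 66760 = (102511 - 229440)*(-213366 + 51984) + 66760 = -126929*(-161382) + 66760 = 20484055878 + 66760 = 20484122638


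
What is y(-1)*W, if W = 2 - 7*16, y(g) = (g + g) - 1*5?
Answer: 770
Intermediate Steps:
y(g) = -5 + 2*g (y(g) = 2*g - 5 = -5 + 2*g)
W = -110 (W = 2 - 112 = -110)
y(-1)*W = (-5 + 2*(-1))*(-110) = (-5 - 2)*(-110) = -7*(-110) = 770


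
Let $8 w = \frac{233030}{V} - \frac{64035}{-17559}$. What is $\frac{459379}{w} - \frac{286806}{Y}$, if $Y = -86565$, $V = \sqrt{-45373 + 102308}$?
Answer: $- \frac{2561961307754095080718}{238568567714522540955} + \frac{651954811233050192 \sqrt{56935}}{41339207713485105} \approx 3752.4$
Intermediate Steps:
$V = \sqrt{56935} \approx 238.61$
$w = \frac{7115}{15608} + \frac{23303 \sqrt{56935}}{45548}$ ($w = \frac{\frac{233030}{\sqrt{56935}} - \frac{64035}{-17559}}{8} = \frac{233030 \frac{\sqrt{56935}}{56935} - - \frac{7115}{1951}}{8} = \frac{\frac{46606 \sqrt{56935}}{11387} + \frac{7115}{1951}}{8} = \frac{\frac{7115}{1951} + \frac{46606 \sqrt{56935}}{11387}}{8} = \frac{7115}{15608} + \frac{23303 \sqrt{56935}}{45548} \approx 122.53$)
$\frac{459379}{w} - \frac{286806}{Y} = \frac{459379}{\frac{7115}{15608} + \frac{23303 \sqrt{56935}}{45548}} - \frac{286806}{-86565} = \frac{459379}{\frac{7115}{15608} + \frac{23303 \sqrt{56935}}{45548}} - - \frac{95602}{28855} = \frac{459379}{\frac{7115}{15608} + \frac{23303 \sqrt{56935}}{45548}} + \frac{95602}{28855} = \frac{95602}{28855} + \frac{459379}{\frac{7115}{15608} + \frac{23303 \sqrt{56935}}{45548}}$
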